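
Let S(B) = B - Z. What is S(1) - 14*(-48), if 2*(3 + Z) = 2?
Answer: 675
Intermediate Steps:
Z = -2 (Z = -3 + (½)*2 = -3 + 1 = -2)
S(B) = 2 + B (S(B) = B - 1*(-2) = B + 2 = 2 + B)
S(1) - 14*(-48) = (2 + 1) - 14*(-48) = 3 + 672 = 675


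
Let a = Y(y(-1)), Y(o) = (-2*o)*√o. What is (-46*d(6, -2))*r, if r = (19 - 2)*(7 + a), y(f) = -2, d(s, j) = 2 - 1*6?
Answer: 21896 + 12512*I*√2 ≈ 21896.0 + 17695.0*I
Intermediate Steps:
d(s, j) = -4 (d(s, j) = 2 - 6 = -4)
Y(o) = -2*o^(3/2)
a = 4*I*√2 (a = -(-4)*I*√2 = 4*I*√2 ≈ 5.6569*I)
r = 119 + 68*I*√2 (r = (19 - 2)*(7 + 4*I*√2) = 17*(7 + 4*I*√2) = 119 + 68*I*√2 ≈ 119.0 + 96.167*I)
(-46*d(6, -2))*r = (-46*(-4))*(119 + 68*I*√2) = 184*(119 + 68*I*√2) = 21896 + 12512*I*√2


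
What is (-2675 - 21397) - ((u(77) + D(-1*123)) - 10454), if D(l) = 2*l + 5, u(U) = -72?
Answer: -13305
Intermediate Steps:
D(l) = 5 + 2*l
(-2675 - 21397) - ((u(77) + D(-1*123)) - 10454) = (-2675 - 21397) - ((-72 + (5 + 2*(-1*123))) - 10454) = -24072 - ((-72 + (5 + 2*(-123))) - 10454) = -24072 - ((-72 + (5 - 246)) - 10454) = -24072 - ((-72 - 241) - 10454) = -24072 - (-313 - 10454) = -24072 - 1*(-10767) = -24072 + 10767 = -13305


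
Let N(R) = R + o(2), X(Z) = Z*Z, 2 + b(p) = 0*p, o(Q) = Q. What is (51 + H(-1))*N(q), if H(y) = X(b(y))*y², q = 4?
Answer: 330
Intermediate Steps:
b(p) = -2 (b(p) = -2 + 0*p = -2 + 0 = -2)
X(Z) = Z²
N(R) = 2 + R (N(R) = R + 2 = 2 + R)
H(y) = 4*y² (H(y) = (-2)²*y² = 4*y²)
(51 + H(-1))*N(q) = (51 + 4*(-1)²)*(2 + 4) = (51 + 4*1)*6 = (51 + 4)*6 = 55*6 = 330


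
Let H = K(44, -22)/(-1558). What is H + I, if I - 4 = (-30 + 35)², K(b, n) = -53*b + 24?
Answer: 23745/779 ≈ 30.481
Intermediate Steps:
K(b, n) = 24 - 53*b
H = 1154/779 (H = (24 - 53*44)/(-1558) = (24 - 2332)*(-1/1558) = -2308*(-1/1558) = 1154/779 ≈ 1.4814)
I = 29 (I = 4 + (-30 + 35)² = 4 + 5² = 4 + 25 = 29)
H + I = 1154/779 + 29 = 23745/779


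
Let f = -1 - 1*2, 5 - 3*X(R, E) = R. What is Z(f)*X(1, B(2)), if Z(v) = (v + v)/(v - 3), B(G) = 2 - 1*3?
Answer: 4/3 ≈ 1.3333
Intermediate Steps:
B(G) = -1 (B(G) = 2 - 3 = -1)
X(R, E) = 5/3 - R/3
f = -3 (f = -1 - 2 = -3)
Z(v) = 2*v/(-3 + v) (Z(v) = (2*v)/(-3 + v) = 2*v/(-3 + v))
Z(f)*X(1, B(2)) = (2*(-3)/(-3 - 3))*(5/3 - ⅓*1) = (2*(-3)/(-6))*(5/3 - ⅓) = (2*(-3)*(-⅙))*(4/3) = 1*(4/3) = 4/3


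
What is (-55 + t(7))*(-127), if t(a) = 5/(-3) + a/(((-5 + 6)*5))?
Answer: 105283/15 ≈ 7018.9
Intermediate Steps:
t(a) = -5/3 + a/5 (t(a) = 5*(-1/3) + a/((1*5)) = -5/3 + a/5)
(-55 + t(7))*(-127) = (-55 + (-5/3 + (1/5)*7))*(-127) = (-55 + (-5/3 + 7/5))*(-127) = (-55 - 4/15)*(-127) = -829/15*(-127) = 105283/15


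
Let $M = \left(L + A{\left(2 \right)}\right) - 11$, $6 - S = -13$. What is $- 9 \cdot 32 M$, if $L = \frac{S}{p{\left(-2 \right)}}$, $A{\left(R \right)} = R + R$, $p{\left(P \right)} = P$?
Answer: $4752$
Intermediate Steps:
$S = 19$ ($S = 6 - -13 = 6 + 13 = 19$)
$A{\left(R \right)} = 2 R$
$L = - \frac{19}{2}$ ($L = \frac{19}{-2} = 19 \left(- \frac{1}{2}\right) = - \frac{19}{2} \approx -9.5$)
$M = - \frac{33}{2}$ ($M = \left(- \frac{19}{2} + 2 \cdot 2\right) - 11 = \left(- \frac{19}{2} + 4\right) - 11 = - \frac{11}{2} - 11 = - \frac{33}{2} \approx -16.5$)
$- 9 \cdot 32 M = - \frac{9 \cdot 32 \left(-33\right)}{2} = - \frac{288 \left(-33\right)}{2} = \left(-1\right) \left(-4752\right) = 4752$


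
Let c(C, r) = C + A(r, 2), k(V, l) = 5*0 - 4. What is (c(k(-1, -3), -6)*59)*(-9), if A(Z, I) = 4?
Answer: 0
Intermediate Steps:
k(V, l) = -4 (k(V, l) = 0 - 4 = -4)
c(C, r) = 4 + C (c(C, r) = C + 4 = 4 + C)
(c(k(-1, -3), -6)*59)*(-9) = ((4 - 4)*59)*(-9) = (0*59)*(-9) = 0*(-9) = 0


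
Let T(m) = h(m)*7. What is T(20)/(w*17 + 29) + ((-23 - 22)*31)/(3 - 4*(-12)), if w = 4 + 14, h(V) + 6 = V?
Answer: -154109/5695 ≈ -27.060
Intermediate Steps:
h(V) = -6 + V
w = 18
T(m) = -42 + 7*m (T(m) = (-6 + m)*7 = -42 + 7*m)
T(20)/(w*17 + 29) + ((-23 - 22)*31)/(3 - 4*(-12)) = (-42 + 7*20)/(18*17 + 29) + ((-23 - 22)*31)/(3 - 4*(-12)) = (-42 + 140)/(306 + 29) + (-45*31)/(3 + 48) = 98/335 - 1395/51 = 98*(1/335) - 1395*1/51 = 98/335 - 465/17 = -154109/5695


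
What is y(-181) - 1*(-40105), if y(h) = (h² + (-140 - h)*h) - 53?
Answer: 65392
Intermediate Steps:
y(h) = -53 + h² + h*(-140 - h) (y(h) = (h² + h*(-140 - h)) - 53 = -53 + h² + h*(-140 - h))
y(-181) - 1*(-40105) = (-53 - 140*(-181)) - 1*(-40105) = (-53 + 25340) + 40105 = 25287 + 40105 = 65392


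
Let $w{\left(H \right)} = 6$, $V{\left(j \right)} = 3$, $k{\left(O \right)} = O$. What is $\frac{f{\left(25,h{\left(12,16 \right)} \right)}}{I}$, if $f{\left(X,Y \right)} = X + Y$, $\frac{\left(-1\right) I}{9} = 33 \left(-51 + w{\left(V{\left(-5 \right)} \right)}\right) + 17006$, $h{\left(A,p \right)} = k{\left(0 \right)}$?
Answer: $- \frac{25}{139689} \approx -0.00017897$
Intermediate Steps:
$h{\left(A,p \right)} = 0$
$I = -139689$ ($I = - 9 \left(33 \left(-51 + 6\right) + 17006\right) = - 9 \left(33 \left(-45\right) + 17006\right) = - 9 \left(-1485 + 17006\right) = \left(-9\right) 15521 = -139689$)
$\frac{f{\left(25,h{\left(12,16 \right)} \right)}}{I} = \frac{25 + 0}{-139689} = 25 \left(- \frac{1}{139689}\right) = - \frac{25}{139689}$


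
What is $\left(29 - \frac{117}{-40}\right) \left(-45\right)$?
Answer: $- \frac{11493}{8} \approx -1436.6$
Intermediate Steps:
$\left(29 - \frac{117}{-40}\right) \left(-45\right) = \left(29 - - \frac{117}{40}\right) \left(-45\right) = \left(29 + \frac{117}{40}\right) \left(-45\right) = \frac{1277}{40} \left(-45\right) = - \frac{11493}{8}$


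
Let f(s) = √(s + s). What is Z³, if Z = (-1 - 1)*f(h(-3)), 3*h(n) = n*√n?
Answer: -16*√2*3^(¾)*(-I)^(3/2) ≈ 36.472 + 36.472*I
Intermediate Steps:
h(n) = n^(3/2)/3 (h(n) = (n*√n)/3 = n^(3/2)/3)
f(s) = √2*√s (f(s) = √(2*s) = √2*√s)
Z = -2*√2*3^(¼)*√(-I) (Z = (-1 - 1)*(√2*√((-3)^(3/2)/3)) = -2*√2*√((-3*I*√3)/3) = -2*√2*√(-I*√3) = -2*√2*3^(¼)*√(-I) ≈ -2.6321 + 2.6321*I)
Z³ = (2*3^(¼)*(-1 + I))³ = 8*3^(¾)*(-1 + I)³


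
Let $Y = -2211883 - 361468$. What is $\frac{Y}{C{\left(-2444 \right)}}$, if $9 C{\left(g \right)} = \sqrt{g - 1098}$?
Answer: $\frac{2105469 i \sqrt{3542}}{322} \approx 3.8915 \cdot 10^{5} i$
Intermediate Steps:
$C{\left(g \right)} = \frac{\sqrt{-1098 + g}}{9}$ ($C{\left(g \right)} = \frac{\sqrt{g - 1098}}{9} = \frac{\sqrt{-1098 + g}}{9}$)
$Y = -2573351$
$\frac{Y}{C{\left(-2444 \right)}} = - \frac{2573351}{\frac{1}{9} \sqrt{-1098 - 2444}} = - \frac{2573351}{\frac{1}{9} \sqrt{-3542}} = - \frac{2573351}{\frac{1}{9} i \sqrt{3542}} = - 2573351 \left(- \frac{9 i \sqrt{3542}}{3542}\right) = \frac{2105469 i \sqrt{3542}}{322}$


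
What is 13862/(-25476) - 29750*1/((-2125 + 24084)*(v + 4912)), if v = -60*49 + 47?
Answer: -14650779631/26892478338 ≈ -0.54479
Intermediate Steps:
v = -2893 (v = -2940 + 47 = -2893)
13862/(-25476) - 29750*1/((-2125 + 24084)*(v + 4912)) = 13862/(-25476) - 29750*1/((-2893 + 4912)*(-2125 + 24084)) = 13862*(-1/25476) - 29750/(21959*2019) = -6931/12738 - 29750/44335221 = -6931/12738 - 29750*1/44335221 = -6931/12738 - 4250/6333603 = -14650779631/26892478338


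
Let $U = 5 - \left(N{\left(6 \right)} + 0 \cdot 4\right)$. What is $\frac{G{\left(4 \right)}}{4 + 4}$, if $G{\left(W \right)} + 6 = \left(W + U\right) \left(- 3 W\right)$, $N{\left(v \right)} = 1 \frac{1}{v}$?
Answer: $-14$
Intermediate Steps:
$N{\left(v \right)} = \frac{1}{v}$
$U = \frac{29}{6}$ ($U = 5 - \left(\frac{1}{6} + 0 \cdot 4\right) = 5 - \left(\frac{1}{6} + 0\right) = 5 - \frac{1}{6} = \frac{29}{6} \approx 4.8333$)
$G{\left(W \right)} = -6 - 3 W \left(\frac{29}{6} + W\right)$ ($G{\left(W \right)} = -6 + \left(W + \frac{29}{6}\right) \left(- 3 W\right) = -6 + \left(\frac{29}{6} + W\right) \left(- 3 W\right) = -6 - 3 W \left(\frac{29}{6} + W\right)$)
$\frac{G{\left(4 \right)}}{4 + 4} = \frac{-6 - 3 \cdot 4^{2} - 58}{4 + 4} = \frac{-6 - 48 - 58}{8} = \frac{1}{8} \left(-112\right) = -14$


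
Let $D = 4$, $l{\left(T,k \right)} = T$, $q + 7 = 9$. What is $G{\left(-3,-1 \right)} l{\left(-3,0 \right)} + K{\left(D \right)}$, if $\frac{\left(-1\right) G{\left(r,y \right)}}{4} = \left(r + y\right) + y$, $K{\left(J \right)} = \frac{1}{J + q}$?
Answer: $- \frac{359}{6} \approx -59.833$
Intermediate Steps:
$q = 2$ ($q = -7 + 9 = 2$)
$K{\left(J \right)} = \frac{1}{2 + J}$ ($K{\left(J \right)} = \frac{1}{J + 2} = \frac{1}{2 + J}$)
$G{\left(r,y \right)} = - 8 y - 4 r$ ($G{\left(r,y \right)} = - 4 \left(\left(r + y\right) + y\right) = - 4 \left(r + 2 y\right) = - 8 y - 4 r$)
$G{\left(-3,-1 \right)} l{\left(-3,0 \right)} + K{\left(D \right)} = \left(\left(-8\right) \left(-1\right) - -12\right) \left(-3\right) + \frac{1}{2 + 4} = \left(8 + 12\right) \left(-3\right) + \frac{1}{6} = 20 \left(-3\right) + \frac{1}{6} = -60 + \frac{1}{6} = - \frac{359}{6}$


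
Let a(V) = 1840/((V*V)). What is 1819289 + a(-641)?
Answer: 747511285449/410881 ≈ 1.8193e+6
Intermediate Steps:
a(V) = 1840/V² (a(V) = 1840/(V²) = 1840/V²)
1819289 + a(-641) = 1819289 + 1840/(-641)² = 1819289 + 1840*(1/410881) = 1819289 + 1840/410881 = 747511285449/410881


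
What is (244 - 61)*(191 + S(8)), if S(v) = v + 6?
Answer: 37515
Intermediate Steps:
S(v) = 6 + v
(244 - 61)*(191 + S(8)) = (244 - 61)*(191 + (6 + 8)) = 183*(191 + 14) = 183*205 = 37515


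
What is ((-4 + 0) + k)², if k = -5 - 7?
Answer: 256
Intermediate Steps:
k = -12
((-4 + 0) + k)² = ((-4 + 0) - 12)² = (-4 - 12)² = (-16)² = 256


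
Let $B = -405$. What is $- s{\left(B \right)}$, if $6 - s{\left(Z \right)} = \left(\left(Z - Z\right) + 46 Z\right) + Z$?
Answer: $-19041$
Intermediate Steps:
$s{\left(Z \right)} = 6 - 47 Z$ ($s{\left(Z \right)} = 6 - \left(\left(\left(Z - Z\right) + 46 Z\right) + Z\right) = 6 - \left(\left(0 + 46 Z\right) + Z\right) = 6 - \left(46 Z + Z\right) = 6 - 47 Z$)
$- s{\left(B \right)} = - (6 - -19035) = - (6 + 19035) = \left(-1\right) 19041 = -19041$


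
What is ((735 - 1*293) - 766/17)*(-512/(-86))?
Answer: 1727488/731 ≈ 2363.2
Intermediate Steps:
((735 - 1*293) - 766/17)*(-512/(-86)) = ((735 - 293) - 766*1/17)*(-512*(-1/86)) = (442 - 766/17)*(256/43) = (6748/17)*(256/43) = 1727488/731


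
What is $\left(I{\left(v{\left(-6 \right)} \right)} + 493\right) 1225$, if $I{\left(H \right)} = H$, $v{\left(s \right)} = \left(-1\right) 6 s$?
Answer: $648025$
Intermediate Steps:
$v{\left(s \right)} = - 6 s$
$\left(I{\left(v{\left(-6 \right)} \right)} + 493\right) 1225 = \left(\left(-6\right) \left(-6\right) + 493\right) 1225 = \left(36 + 493\right) 1225 = 529 \cdot 1225 = 648025$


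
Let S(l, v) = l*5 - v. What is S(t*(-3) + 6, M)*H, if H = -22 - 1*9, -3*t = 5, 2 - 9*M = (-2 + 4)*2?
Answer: -15407/9 ≈ -1711.9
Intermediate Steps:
M = -2/9 (M = 2/9 - (-2 + 4)*2/9 = 2/9 - 2*2/9 = 2/9 - 1/9*4 = 2/9 - 4/9 = -2/9 ≈ -0.22222)
t = -5/3 (t = -1/3*5 = -5/3 ≈ -1.6667)
H = -31 (H = -22 - 9 = -31)
S(l, v) = -v + 5*l (S(l, v) = 5*l - v = -v + 5*l)
S(t*(-3) + 6, M)*H = (-1*(-2/9) + 5*(-5/3*(-3) + 6))*(-31) = (2/9 + 5*(5 + 6))*(-31) = (2/9 + 5*11)*(-31) = (2/9 + 55)*(-31) = (497/9)*(-31) = -15407/9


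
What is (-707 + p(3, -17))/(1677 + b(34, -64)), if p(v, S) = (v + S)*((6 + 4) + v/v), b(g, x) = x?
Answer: -861/1613 ≈ -0.53379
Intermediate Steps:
p(v, S) = 11*S + 11*v (p(v, S) = (S + v)*(10 + 1) = (S + v)*11 = 11*S + 11*v)
(-707 + p(3, -17))/(1677 + b(34, -64)) = (-707 + (11*(-17) + 11*3))/(1677 - 64) = (-707 + (-187 + 33))/1613 = (-707 - 154)*(1/1613) = -861*1/1613 = -861/1613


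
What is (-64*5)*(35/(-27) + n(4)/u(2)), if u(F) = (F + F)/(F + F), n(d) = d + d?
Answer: -57920/27 ≈ -2145.2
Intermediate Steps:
n(d) = 2*d
u(F) = 1 (u(F) = (2*F)/((2*F)) = (2*F)*(1/(2*F)) = 1)
(-64*5)*(35/(-27) + n(4)/u(2)) = (-64*5)*(35/(-27) + (2*4)/1) = -320*(35*(-1/27) + 8*1) = -320*(-35/27 + 8) = -320*181/27 = -57920/27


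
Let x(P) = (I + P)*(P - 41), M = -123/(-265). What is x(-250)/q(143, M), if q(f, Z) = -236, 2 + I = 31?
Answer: -64311/236 ≈ -272.50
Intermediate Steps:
I = 29 (I = -2 + 31 = 29)
M = 123/265 (M = -123*(-1/265) = 123/265 ≈ 0.46415)
x(P) = (-41 + P)*(29 + P) (x(P) = (29 + P)*(P - 41) = (29 + P)*(-41 + P) = (-41 + P)*(29 + P))
x(-250)/q(143, M) = (-1189 + (-250)**2 - 12*(-250))/(-236) = (-1189 + 62500 + 3000)*(-1/236) = 64311*(-1/236) = -64311/236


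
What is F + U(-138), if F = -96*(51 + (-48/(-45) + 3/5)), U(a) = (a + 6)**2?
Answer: 12368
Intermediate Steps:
U(a) = (6 + a)**2
F = -5056 (F = -96*(51 + (-48*(-1/45) + 3*(1/5))) = -96*(51 + (16/15 + 3/5)) = -96*(51 + 5/3) = -96*158/3 = -5056)
F + U(-138) = -5056 + (6 - 138)**2 = -5056 + (-132)**2 = -5056 + 17424 = 12368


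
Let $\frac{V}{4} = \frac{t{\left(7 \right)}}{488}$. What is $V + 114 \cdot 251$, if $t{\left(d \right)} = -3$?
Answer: $\frac{3490905}{122} \approx 28614.0$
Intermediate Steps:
$V = - \frac{3}{122}$ ($V = 4 \left(- \frac{3}{488}\right) = - \frac{3}{122} \approx -0.02459$)
$V + 114 \cdot 251 = - \frac{3}{122} + 114 \cdot 251 = - \frac{3}{122} + 28614 = \frac{3490905}{122}$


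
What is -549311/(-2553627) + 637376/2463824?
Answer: 186314136751/393230468103 ≈ 0.47380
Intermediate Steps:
-549311/(-2553627) + 637376/2463824 = -549311*(-1/2553627) + 637376*(1/2463824) = 549311/2553627 + 39836/153989 = 186314136751/393230468103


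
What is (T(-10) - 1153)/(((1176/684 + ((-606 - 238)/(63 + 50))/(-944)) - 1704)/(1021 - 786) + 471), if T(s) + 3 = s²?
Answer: -8026001280/3524724001 ≈ -2.2771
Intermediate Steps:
T(s) = -3 + s²
(T(-10) - 1153)/(((1176/684 + ((-606 - 238)/(63 + 50))/(-944)) - 1704)/(1021 - 786) + 471) = ((-3 + (-10)²) - 1153)/(((1176/684 + ((-606 - 238)/(63 + 50))/(-944)) - 1704)/(1021 - 786) + 471) = ((-3 + 100) - 1153)/(((1176*(1/684) - 844/113*(-1/944)) - 1704)/235 + 471) = (97 - 1153)/(((98/57 - 844*1/113*(-1/944)) - 1704)*(1/235) + 471) = -1056/(((98/57 - 844/113*(-1/944)) - 1704)*(1/235) + 471) = -1056/(((98/57 + 211/26668) - 1704)*(1/235) + 471) = -1056/((2625491/1520076 - 1704)*(1/235) + 471) = -1056/(-2587584013/1520076*1/235 + 471) = -1056/(-55054979/7600380 + 471) = -1056/3524724001/7600380 = -1056*7600380/3524724001 = -8026001280/3524724001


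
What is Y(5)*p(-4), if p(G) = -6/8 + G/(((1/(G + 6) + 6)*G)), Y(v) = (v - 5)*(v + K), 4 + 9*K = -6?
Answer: 0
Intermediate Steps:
K = -10/9 (K = -4/9 + (⅑)*(-6) = -4/9 - ⅔ = -10/9 ≈ -1.1111)
Y(v) = (-5 + v)*(-10/9 + v) (Y(v) = (v - 5)*(v - 10/9) = (-5 + v)*(-10/9 + v))
p(G) = -¾ + 1/(6 + 1/(6 + G)) (p(G) = -6*⅛ + G/(((1/(6 + G) + 6)*G)) = -¾ + G/(((6 + 1/(6 + G))*G)) = -¾ + G/((G*(6 + 1/(6 + G)))) = -¾ + G*(1/(G*(6 + 1/(6 + G)))) = -¾ + 1/(6 + 1/(6 + G)))
Y(5)*p(-4) = (50/9 + 5² - 55/9*5)*((-87 - 14*(-4))/(4*(37 + 6*(-4)))) = (50/9 + 25 - 275/9)*((-87 + 56)/(4*(37 - 24))) = 0*((¼)*(-31)/13) = 0*((¼)*(1/13)*(-31)) = 0*(-31/52) = 0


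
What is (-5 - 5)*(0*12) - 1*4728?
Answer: -4728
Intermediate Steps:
(-5 - 5)*(0*12) - 1*4728 = -10*0 - 4728 = 0 - 4728 = -4728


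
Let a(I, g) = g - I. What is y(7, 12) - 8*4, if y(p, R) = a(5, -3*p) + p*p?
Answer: -9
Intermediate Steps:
y(p, R) = -5 + p**2 - 3*p (y(p, R) = (-3*p - 1*5) + p*p = (-3*p - 5) + p**2 = (-5 - 3*p) + p**2 = -5 + p**2 - 3*p)
y(7, 12) - 8*4 = (-5 + 7**2 - 3*7) - 8*4 = (-5 + 49 - 21) - 1*32 = 23 - 32 = -9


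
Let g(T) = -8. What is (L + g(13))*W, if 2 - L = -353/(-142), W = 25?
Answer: -30125/142 ≈ -212.15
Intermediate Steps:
L = -69/142 (L = 2 - (-353)/(-142) = 2 - (-353)*(-1)/142 = 2 - 1*353/142 = 2 - 353/142 = -69/142 ≈ -0.48592)
(L + g(13))*W = (-69/142 - 8)*25 = -1205/142*25 = -30125/142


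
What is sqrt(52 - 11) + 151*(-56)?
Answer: -8456 + sqrt(41) ≈ -8449.6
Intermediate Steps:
sqrt(52 - 11) + 151*(-56) = sqrt(41) - 8456 = -8456 + sqrt(41)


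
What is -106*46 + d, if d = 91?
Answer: -4785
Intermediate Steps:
-106*46 + d = -106*46 + 91 = -4876 + 91 = -4785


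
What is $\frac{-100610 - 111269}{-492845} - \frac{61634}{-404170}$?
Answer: $\frac{11601114416}{19919316365} \approx 0.58241$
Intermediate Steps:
$\frac{-100610 - 111269}{-492845} - \frac{61634}{-404170} = \left(-100610 - 111269\right) \left(- \frac{1}{492845}\right) - - \frac{30817}{202085} = \left(-211879\right) \left(- \frac{1}{492845}\right) + \frac{30817}{202085} = \frac{211879}{492845} + \frac{30817}{202085} = \frac{11601114416}{19919316365}$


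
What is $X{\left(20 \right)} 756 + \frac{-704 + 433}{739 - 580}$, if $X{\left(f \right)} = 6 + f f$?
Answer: $\frac{48802553}{159} \approx 3.0693 \cdot 10^{5}$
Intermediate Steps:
$X{\left(f \right)} = 6 + f^{2}$
$X{\left(20 \right)} 756 + \frac{-704 + 433}{739 - 580} = \left(6 + 20^{2}\right) 756 + \frac{-704 + 433}{739 - 580} = \left(6 + 400\right) 756 - \frac{271}{159} = 406 \cdot 756 - \frac{271}{159} = 306936 - \frac{271}{159} = \frac{48802553}{159}$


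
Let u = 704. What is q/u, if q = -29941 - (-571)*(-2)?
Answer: -31083/704 ≈ -44.152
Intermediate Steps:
q = -31083 (q = -29941 - 1*1142 = -29941 - 1142 = -31083)
q/u = -31083/704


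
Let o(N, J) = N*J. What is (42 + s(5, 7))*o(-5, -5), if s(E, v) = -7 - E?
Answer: 750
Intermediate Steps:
o(N, J) = J*N
(42 + s(5, 7))*o(-5, -5) = (42 + (-7 - 1*5))*(-5*(-5)) = (42 + (-7 - 5))*25 = (42 - 12)*25 = 30*25 = 750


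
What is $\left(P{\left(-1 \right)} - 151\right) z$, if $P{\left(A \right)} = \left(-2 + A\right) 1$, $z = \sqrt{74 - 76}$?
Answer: $- 154 i \sqrt{2} \approx - 217.79 i$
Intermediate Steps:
$z = i \sqrt{2}$ ($z = \sqrt{-2} = i \sqrt{2} \approx 1.4142 i$)
$P{\left(A \right)} = -2 + A$
$\left(P{\left(-1 \right)} - 151\right) z = \left(\left(-2 - 1\right) - 151\right) i \sqrt{2} = \left(-3 - 151\right) i \sqrt{2} = - 154 i \sqrt{2}$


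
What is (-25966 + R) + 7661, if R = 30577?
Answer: 12272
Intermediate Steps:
(-25966 + R) + 7661 = (-25966 + 30577) + 7661 = 4611 + 7661 = 12272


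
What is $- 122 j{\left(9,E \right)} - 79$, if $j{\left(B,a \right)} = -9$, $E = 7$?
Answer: $1019$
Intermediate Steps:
$- 122 j{\left(9,E \right)} - 79 = \left(-122\right) \left(-9\right) - 79 = 1098 - 79 = 1019$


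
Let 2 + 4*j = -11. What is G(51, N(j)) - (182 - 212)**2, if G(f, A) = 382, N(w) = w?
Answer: -518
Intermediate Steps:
j = -13/4 (j = -1/2 + (1/4)*(-11) = -1/2 - 11/4 = -13/4 ≈ -3.2500)
G(51, N(j)) - (182 - 212)**2 = 382 - (182 - 212)**2 = 382 - 1*(-30)**2 = 382 - 1*900 = 382 - 900 = -518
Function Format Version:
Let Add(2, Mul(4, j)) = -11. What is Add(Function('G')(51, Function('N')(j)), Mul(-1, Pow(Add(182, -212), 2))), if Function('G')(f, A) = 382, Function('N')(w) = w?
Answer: -518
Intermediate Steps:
j = Rational(-13, 4) (j = Add(Rational(-1, 2), Mul(Rational(1, 4), -11)) = Add(Rational(-1, 2), Rational(-11, 4)) = Rational(-13, 4) ≈ -3.2500)
Add(Function('G')(51, Function('N')(j)), Mul(-1, Pow(Add(182, -212), 2))) = Add(382, Mul(-1, Pow(Add(182, -212), 2))) = Add(382, Mul(-1, Pow(-30, 2))) = Add(382, Mul(-1, 900)) = Add(382, -900) = -518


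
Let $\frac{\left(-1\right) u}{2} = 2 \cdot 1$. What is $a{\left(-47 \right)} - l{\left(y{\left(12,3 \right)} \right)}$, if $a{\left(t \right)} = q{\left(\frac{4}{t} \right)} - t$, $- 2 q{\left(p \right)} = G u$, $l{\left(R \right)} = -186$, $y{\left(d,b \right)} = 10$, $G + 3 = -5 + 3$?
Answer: $223$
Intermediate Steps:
$G = -5$ ($G = -3 + \left(-5 + 3\right) = -3 - 2 = -5$)
$u = -4$ ($u = - 2 \cdot 2 \cdot 1 = \left(-2\right) 2 = -4$)
$q{\left(p \right)} = -10$ ($q{\left(p \right)} = - \frac{\left(-5\right) \left(-4\right)}{2} = \left(- \frac{1}{2}\right) 20 = -10$)
$a{\left(t \right)} = -10 - t$
$a{\left(-47 \right)} - l{\left(y{\left(12,3 \right)} \right)} = \left(-10 - -47\right) - -186 = \left(-10 + 47\right) + 186 = 37 + 186 = 223$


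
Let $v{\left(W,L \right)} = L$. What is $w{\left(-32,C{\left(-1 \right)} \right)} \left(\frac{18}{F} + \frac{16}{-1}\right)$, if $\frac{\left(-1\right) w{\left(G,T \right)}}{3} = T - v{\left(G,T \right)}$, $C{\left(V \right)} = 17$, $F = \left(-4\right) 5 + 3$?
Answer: $0$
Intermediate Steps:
$F = -17$ ($F = -20 + 3 = -17$)
$w{\left(G,T \right)} = 0$ ($w{\left(G,T \right)} = - 3 \left(T - T\right) = \left(-3\right) 0 = 0$)
$w{\left(-32,C{\left(-1 \right)} \right)} \left(\frac{18}{F} + \frac{16}{-1}\right) = 0 \left(\frac{18}{-17} + \frac{16}{-1}\right) = 0 \left(18 \left(- \frac{1}{17}\right) + 16 \left(-1\right)\right) = 0 \left(- \frac{18}{17} - 16\right) = 0 \left(- \frac{290}{17}\right) = 0$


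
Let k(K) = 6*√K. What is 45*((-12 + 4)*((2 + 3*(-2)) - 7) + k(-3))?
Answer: 3960 + 270*I*√3 ≈ 3960.0 + 467.65*I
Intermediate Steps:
45*((-12 + 4)*((2 + 3*(-2)) - 7) + k(-3)) = 45*((-12 + 4)*((2 + 3*(-2)) - 7) + 6*√(-3)) = 45*(-8*((2 - 6) - 7) + 6*(I*√3)) = 45*(-8*(-4 - 7) + 6*I*√3) = 45*(-8*(-11) + 6*I*√3) = 45*(88 + 6*I*√3) = 3960 + 270*I*√3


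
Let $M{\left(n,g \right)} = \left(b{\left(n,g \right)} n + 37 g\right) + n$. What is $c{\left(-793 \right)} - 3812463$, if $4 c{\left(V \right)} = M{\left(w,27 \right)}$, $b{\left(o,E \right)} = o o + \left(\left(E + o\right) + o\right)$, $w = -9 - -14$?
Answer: $- \frac{7624269}{2} \approx -3.8121 \cdot 10^{6}$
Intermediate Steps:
$w = 5$ ($w = -9 + 14 = 5$)
$b{\left(o,E \right)} = E + o^{2} + 2 o$ ($b{\left(o,E \right)} = o^{2} + \left(E + 2 o\right) = E + o^{2} + 2 o$)
$M{\left(n,g \right)} = n + 37 g + n \left(g + n^{2} + 2 n\right)$ ($M{\left(n,g \right)} = \left(\left(g + n^{2} + 2 n\right) n + 37 g\right) + n = \left(n \left(g + n^{2} + 2 n\right) + 37 g\right) + n = \left(37 g + n \left(g + n^{2} + 2 n\right)\right) + n = n + 37 g + n \left(g + n^{2} + 2 n\right)$)
$c{\left(V \right)} = \frac{657}{2}$ ($c{\left(V \right)} = \frac{5 + 37 \cdot 27 + 5 \left(27 + 5^{2} + 2 \cdot 5\right)}{4} = \frac{5 + 999 + 5 \left(27 + 25 + 10\right)}{4} = \frac{5 + 999 + 5 \cdot 62}{4} = \frac{5 + 999 + 310}{4} = \frac{1}{4} \cdot 1314 = \frac{657}{2}$)
$c{\left(-793 \right)} - 3812463 = \frac{657}{2} - 3812463 = - \frac{7624269}{2}$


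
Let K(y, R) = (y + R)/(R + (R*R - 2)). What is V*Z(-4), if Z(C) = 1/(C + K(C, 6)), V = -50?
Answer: 1000/79 ≈ 12.658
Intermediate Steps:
K(y, R) = (R + y)/(-2 + R + R**2) (K(y, R) = (R + y)/(R + (R**2 - 2)) = (R + y)/(R + (-2 + R**2)) = (R + y)/(-2 + R + R**2))
Z(C) = 1/(3/20 + 41*C/40) (Z(C) = 1/(C + (6 + C)/(-2 + 6 + 6**2)) = 1/(C + (6 + C)/(-2 + 6 + 36)) = 1/(C + (6 + C)/40) = 1/(C + (3/20 + C/40)) = 1/(3/20 + 41*C/40))
V*Z(-4) = -2000/(6 + 41*(-4)) = -2000/(6 - 164) = -2000/(-158) = -2000*(-1)/158 = -50*(-20/79) = 1000/79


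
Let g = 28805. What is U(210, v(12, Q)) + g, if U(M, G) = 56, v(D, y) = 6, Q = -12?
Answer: 28861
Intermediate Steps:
U(210, v(12, Q)) + g = 56 + 28805 = 28861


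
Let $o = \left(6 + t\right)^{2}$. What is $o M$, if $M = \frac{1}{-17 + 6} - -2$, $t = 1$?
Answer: $\frac{1029}{11} \approx 93.545$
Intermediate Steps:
$o = 49$ ($o = \left(6 + 1\right)^{2} = 7^{2} = 49$)
$M = \frac{21}{11}$ ($M = \frac{1}{-11} + 2 = - \frac{1}{11} + 2 = \frac{21}{11} \approx 1.9091$)
$o M = 49 \cdot \frac{21}{11} = \frac{1029}{11}$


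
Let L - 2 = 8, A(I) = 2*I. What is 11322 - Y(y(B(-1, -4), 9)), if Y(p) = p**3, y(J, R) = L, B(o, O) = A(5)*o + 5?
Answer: 10322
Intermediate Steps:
L = 10 (L = 2 + 8 = 10)
B(o, O) = 5 + 10*o (B(o, O) = (2*5)*o + 5 = 10*o + 5 = 5 + 10*o)
y(J, R) = 10
11322 - Y(y(B(-1, -4), 9)) = 11322 - 1*10**3 = 11322 - 1*1000 = 11322 - 1000 = 10322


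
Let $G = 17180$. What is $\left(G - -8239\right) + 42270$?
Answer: $67689$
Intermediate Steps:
$\left(G - -8239\right) + 42270 = \left(17180 - -8239\right) + 42270 = \left(17180 + 8239\right) + 42270 = 25419 + 42270 = 67689$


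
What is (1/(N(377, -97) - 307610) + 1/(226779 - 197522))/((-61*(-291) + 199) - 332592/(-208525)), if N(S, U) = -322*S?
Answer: 83357243175/46984250595102517576 ≈ 1.7742e-9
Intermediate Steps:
(1/(N(377, -97) - 307610) + 1/(226779 - 197522))/((-61*(-291) + 199) - 332592/(-208525)) = (1/(-322*377 - 307610) + 1/(226779 - 197522))/((-61*(-291) + 199) - 332592/(-208525)) = (1/(-121394 - 307610) + 1/29257)/((17751 + 199) - 332592*(-1/208525)) = (1/(-429004) + 1/29257)/(17950 + 332592/208525) = (-1/429004 + 1/29257)/(3743356342/208525) = (399747/12551370028)*(208525/3743356342) = 83357243175/46984250595102517576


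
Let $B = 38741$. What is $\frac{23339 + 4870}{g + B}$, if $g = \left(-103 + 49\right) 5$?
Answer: $\frac{28209}{38471} \approx 0.73325$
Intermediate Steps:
$g = -270$ ($g = \left(-54\right) 5 = -270$)
$\frac{23339 + 4870}{g + B} = \frac{23339 + 4870}{-270 + 38741} = \frac{28209}{38471}$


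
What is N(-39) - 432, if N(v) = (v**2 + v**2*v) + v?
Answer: -58269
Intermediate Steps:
N(v) = v + v**2 + v**3 (N(v) = (v**2 + v**3) + v = v + v**2 + v**3)
N(-39) - 432 = -39*(1 - 39 + (-39)**2) - 432 = -39*(1 - 39 + 1521) - 432 = -39*1483 - 432 = -57837 - 432 = -58269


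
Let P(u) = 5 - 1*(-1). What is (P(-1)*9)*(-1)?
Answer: -54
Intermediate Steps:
P(u) = 6 (P(u) = 5 + 1 = 6)
(P(-1)*9)*(-1) = (6*9)*(-1) = 54*(-1) = -54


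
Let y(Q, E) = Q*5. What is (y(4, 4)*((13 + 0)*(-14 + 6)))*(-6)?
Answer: 12480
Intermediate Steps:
y(Q, E) = 5*Q
(y(4, 4)*((13 + 0)*(-14 + 6)))*(-6) = ((5*4)*((13 + 0)*(-14 + 6)))*(-6) = (20*(13*(-8)))*(-6) = (20*(-104))*(-6) = -2080*(-6) = 12480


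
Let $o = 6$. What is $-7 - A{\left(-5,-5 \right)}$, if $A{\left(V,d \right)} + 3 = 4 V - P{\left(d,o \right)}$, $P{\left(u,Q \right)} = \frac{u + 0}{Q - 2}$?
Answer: $\frac{59}{4} \approx 14.75$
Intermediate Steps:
$P{\left(u,Q \right)} = \frac{u}{-2 + Q}$
$A{\left(V,d \right)} = -3 + 4 V - \frac{d}{4}$ ($A{\left(V,d \right)} = -3 + \left(4 V - \frac{d}{-2 + 6}\right) = -3 + \left(4 V - \frac{d}{4}\right) = -3 + 4 V - \frac{d}{4}$)
$-7 - A{\left(-5,-5 \right)} = -7 - \left(-3 + 4 \left(-5\right) - - \frac{5}{4}\right) = -7 - \left(-3 - 20 + \frac{5}{4}\right) = -7 - - \frac{87}{4} = -7 + \frac{87}{4} = \frac{59}{4}$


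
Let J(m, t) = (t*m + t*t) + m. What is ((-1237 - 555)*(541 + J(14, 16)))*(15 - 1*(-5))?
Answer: -37094400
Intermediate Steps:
J(m, t) = m + t² + m*t (J(m, t) = (m*t + t²) + m = (t² + m*t) + m = m + t² + m*t)
((-1237 - 555)*(541 + J(14, 16)))*(15 - 1*(-5)) = ((-1237 - 555)*(541 + (14 + 16² + 14*16)))*(15 - 1*(-5)) = (-1792*(541 + (14 + 256 + 224)))*(15 + 5) = -1792*(541 + 494)*20 = -1792*1035*20 = -1854720*20 = -37094400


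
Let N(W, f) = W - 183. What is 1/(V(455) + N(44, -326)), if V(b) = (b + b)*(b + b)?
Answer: 1/827961 ≈ 1.2078e-6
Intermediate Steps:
V(b) = 4*b² (V(b) = (2*b)*(2*b) = 4*b²)
N(W, f) = -183 + W
1/(V(455) + N(44, -326)) = 1/(4*455² + (-183 + 44)) = 1/(4*207025 - 139) = 1/(828100 - 139) = 1/827961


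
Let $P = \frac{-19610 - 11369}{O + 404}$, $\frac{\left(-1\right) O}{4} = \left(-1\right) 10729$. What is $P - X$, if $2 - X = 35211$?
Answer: $\frac{1525222901}{43320} \approx 35208.0$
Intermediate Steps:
$X = -35209$ ($X = 2 - 35211 = -35209$)
$O = 42916$ ($O = - 4 \left(\left(-1\right) 10729\right) = \left(-4\right) \left(-10729\right) = 42916$)
$P = - \frac{30979}{43320}$ ($P = \frac{-19610 - 11369}{42916 + 404} = - \frac{30979}{43320} \approx -0.71512$)
$P - X = - \frac{30979}{43320} - -35209 = - \frac{30979}{43320} + 35209 = \frac{1525222901}{43320}$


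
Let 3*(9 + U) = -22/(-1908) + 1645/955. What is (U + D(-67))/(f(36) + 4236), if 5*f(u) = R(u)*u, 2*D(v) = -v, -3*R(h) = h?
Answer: 8567935/1417716027 ≈ 0.0060435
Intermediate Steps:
R(h) = -h/3
U = -4603811/546642 (U = -9 + (-22/(-1908) + 1645/955)/3 = -9 + (-22*(-1/1908) + 1645*(1/955))/3 = -9 + (11/954 + 329/191)/3 = -9 + (⅓)*(315967/182214) = -9 + 315967/546642 = -4603811/546642 ≈ -8.4220)
D(v) = -v/2 (D(v) = (-v)/2 = -v/2)
f(u) = -u²/15 (f(u) = ((-u/3)*u)/5 = (-u²/3)/5 = -u²/15)
(U + D(-67))/(f(36) + 4236) = (-4603811/546642 - ½*(-67))/(-1/15*36² + 4236) = (-4603811/546642 + 67/2)/(-1/15*1296 + 4236) = 6854348/(273321*(-432/5 + 4236)) = 6854348/(273321*(20748/5)) = (6854348/273321)*(5/20748) = 8567935/1417716027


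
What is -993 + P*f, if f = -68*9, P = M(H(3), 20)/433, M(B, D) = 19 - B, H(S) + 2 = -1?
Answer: -443433/433 ≈ -1024.1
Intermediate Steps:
H(S) = -3 (H(S) = -2 - 1 = -3)
P = 22/433 (P = (19 - 1*(-3))/433 = (19 + 3)*(1/433) = 22*(1/433) = 22/433 ≈ 0.050808)
f = -612
-993 + P*f = -993 + (22/433)*(-612) = -993 - 13464/433 = -443433/433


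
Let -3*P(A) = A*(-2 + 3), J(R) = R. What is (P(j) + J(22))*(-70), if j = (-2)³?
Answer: -5180/3 ≈ -1726.7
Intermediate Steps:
j = -8
P(A) = -A/3 (P(A) = -A*(-2 + 3)/3 = -A/3)
(P(j) + J(22))*(-70) = (-⅓*(-8) + 22)*(-70) = (8/3 + 22)*(-70) = (74/3)*(-70) = -5180/3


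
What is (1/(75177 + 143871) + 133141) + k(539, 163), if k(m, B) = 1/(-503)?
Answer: 14669627474759/110181144 ≈ 1.3314e+5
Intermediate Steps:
k(m, B) = -1/503
(1/(75177 + 143871) + 133141) + k(539, 163) = (1/(75177 + 143871) + 133141) - 1/503 = (1/219048 + 133141) - 1/503 = 29164269769/219048 - 1/503 = 14669627474759/110181144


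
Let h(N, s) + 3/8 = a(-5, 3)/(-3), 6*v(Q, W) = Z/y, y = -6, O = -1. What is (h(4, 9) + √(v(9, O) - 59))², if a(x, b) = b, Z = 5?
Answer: (33 - 4*I*√2129)²/576 ≈ -57.248 - 21.148*I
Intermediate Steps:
v(Q, W) = -5/36 (v(Q, W) = (5/(-6))/6 = (5*(-⅙))/6 = (⅙)*(-⅚) = -5/36)
h(N, s) = -11/8 (h(N, s) = -3/8 + 3/(-3) = -3/8 + 3*(-⅓) = -3/8 - 1 = -11/8)
(h(4, 9) + √(v(9, O) - 59))² = (-11/8 + √(-5/36 - 59))² = (-11/8 + √(-2129/36))² = (-11/8 + I*√2129/6)²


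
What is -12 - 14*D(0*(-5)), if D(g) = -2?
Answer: 16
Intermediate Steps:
-12 - 14*D(0*(-5)) = -12 - 14*(-2) = -12 + 28 = 16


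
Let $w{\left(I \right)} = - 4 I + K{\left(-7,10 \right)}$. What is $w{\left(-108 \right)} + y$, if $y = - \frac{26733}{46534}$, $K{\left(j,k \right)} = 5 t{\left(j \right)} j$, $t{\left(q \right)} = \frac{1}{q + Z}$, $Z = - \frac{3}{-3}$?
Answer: $\frac{30521105}{69801} \approx 437.26$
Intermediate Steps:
$Z = 1$ ($Z = \left(-3\right) \left(- \frac{1}{3}\right) = 1$)
$t{\left(q \right)} = \frac{1}{1 + q}$ ($t{\left(q \right)} = \frac{1}{q + 1} = \frac{1}{1 + q}$)
$K{\left(j,k \right)} = \frac{5 j}{1 + j}$ ($K{\left(j,k \right)} = \frac{5}{1 + j} j = \frac{5 j}{1 + j}$)
$w{\left(I \right)} = \frac{35}{6} - 4 I$ ($w{\left(I \right)} = - 4 I + 5 \left(-7\right) \frac{1}{1 - 7} = - 4 I + 5 \left(-7\right) \frac{1}{-6} = - 4 I + 5 \left(-7\right) \left(- \frac{1}{6}\right) = - 4 I + \frac{35}{6} = \frac{35}{6} - 4 I$)
$y = - \frac{26733}{46534}$ ($y = \left(-26733\right) \frac{1}{46534} = - \frac{26733}{46534} \approx -0.57448$)
$w{\left(-108 \right)} + y = \left(\frac{35}{6} - -432\right) - \frac{26733}{46534} = \left(\frac{35}{6} + 432\right) - \frac{26733}{46534} = \frac{2627}{6} - \frac{26733}{46534} = \frac{30521105}{69801}$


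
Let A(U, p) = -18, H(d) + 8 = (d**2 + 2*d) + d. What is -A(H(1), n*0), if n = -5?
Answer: 18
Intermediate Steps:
H(d) = -8 + d**2 + 3*d (H(d) = -8 + ((d**2 + 2*d) + d) = -8 + (d**2 + 3*d) = -8 + d**2 + 3*d)
-A(H(1), n*0) = -1*(-18) = 18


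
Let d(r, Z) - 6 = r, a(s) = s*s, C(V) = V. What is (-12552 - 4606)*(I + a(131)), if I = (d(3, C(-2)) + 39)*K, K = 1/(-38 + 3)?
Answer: -10304871746/35 ≈ -2.9443e+8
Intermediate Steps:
a(s) = s**2
d(r, Z) = 6 + r
K = -1/35 (K = 1/(-35) = -1/35 ≈ -0.028571)
I = -48/35 (I = ((6 + 3) + 39)*(-1/35) = (9 + 39)*(-1/35) = 48*(-1/35) = -48/35 ≈ -1.3714)
(-12552 - 4606)*(I + a(131)) = (-12552 - 4606)*(-48/35 + 131**2) = -17158*(-48/35 + 17161) = -17158*600587/35 = -10304871746/35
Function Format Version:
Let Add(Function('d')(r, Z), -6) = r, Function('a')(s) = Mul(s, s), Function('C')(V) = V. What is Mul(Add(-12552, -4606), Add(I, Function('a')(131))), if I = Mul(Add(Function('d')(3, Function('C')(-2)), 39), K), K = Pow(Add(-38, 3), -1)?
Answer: Rational(-10304871746, 35) ≈ -2.9443e+8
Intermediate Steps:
Function('a')(s) = Pow(s, 2)
Function('d')(r, Z) = Add(6, r)
K = Rational(-1, 35) (K = Pow(-35, -1) = Rational(-1, 35) ≈ -0.028571)
I = Rational(-48, 35) (I = Mul(Add(Add(6, 3), 39), Rational(-1, 35)) = Mul(Add(9, 39), Rational(-1, 35)) = Mul(48, Rational(-1, 35)) = Rational(-48, 35) ≈ -1.3714)
Mul(Add(-12552, -4606), Add(I, Function('a')(131))) = Mul(Add(-12552, -4606), Add(Rational(-48, 35), Pow(131, 2))) = Mul(-17158, Add(Rational(-48, 35), 17161)) = Mul(-17158, Rational(600587, 35)) = Rational(-10304871746, 35)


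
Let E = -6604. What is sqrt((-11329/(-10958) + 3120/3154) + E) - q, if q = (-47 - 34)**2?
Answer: -6561 + I*sqrt(1971514523914536866)/17280766 ≈ -6561.0 + 81.253*I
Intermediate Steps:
q = 6561 (q = (-81)**2 = 6561)
sqrt((-11329/(-10958) + 3120/3154) + E) - q = sqrt((-11329/(-10958) + 3120/3154) - 6604) - 1*6561 = sqrt((-11329*(-1/10958) + 3120*(1/3154)) - 6604) - 6561 = sqrt((11329/10958 + 1560/1577) - 6604) - 6561 = sqrt(34960313/17280766 - 6604) - 6561 = sqrt(-114087218351/17280766) - 6561 = I*sqrt(1971514523914536866)/17280766 - 6561 = -6561 + I*sqrt(1971514523914536866)/17280766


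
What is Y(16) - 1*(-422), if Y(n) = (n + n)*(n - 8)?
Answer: 678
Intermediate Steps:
Y(n) = 2*n*(-8 + n) (Y(n) = (2*n)*(-8 + n) = 2*n*(-8 + n))
Y(16) - 1*(-422) = 2*16*(-8 + 16) - 1*(-422) = 2*16*8 + 422 = 256 + 422 = 678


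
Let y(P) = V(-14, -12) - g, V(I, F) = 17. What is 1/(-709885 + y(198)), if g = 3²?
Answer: -1/709877 ≈ -1.4087e-6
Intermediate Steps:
g = 9
y(P) = 8 (y(P) = 17 - 1*9 = 17 - 9 = 8)
1/(-709885 + y(198)) = 1/(-709885 + 8) = 1/(-709877) = -1/709877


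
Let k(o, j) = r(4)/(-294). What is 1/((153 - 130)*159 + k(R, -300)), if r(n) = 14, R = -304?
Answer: 21/76796 ≈ 0.00027345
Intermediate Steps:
k(o, j) = -1/21 (k(o, j) = 14/(-294) = 14*(-1/294) = -1/21)
1/((153 - 130)*159 + k(R, -300)) = 1/((153 - 130)*159 - 1/21) = 1/(23*159 - 1/21) = 1/(3657 - 1/21) = 1/(76796/21) = 21/76796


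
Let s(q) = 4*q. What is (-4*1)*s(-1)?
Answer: 16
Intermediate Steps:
(-4*1)*s(-1) = (-4*1)*(4*(-1)) = -4*(-4) = 16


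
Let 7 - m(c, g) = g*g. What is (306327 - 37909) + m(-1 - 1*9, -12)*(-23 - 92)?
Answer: 284173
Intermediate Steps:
m(c, g) = 7 - g**2 (m(c, g) = 7 - g*g = 7 - g**2)
(306327 - 37909) + m(-1 - 1*9, -12)*(-23 - 92) = (306327 - 37909) + (7 - 1*(-12)**2)*(-23 - 92) = 268418 + (7 - 1*144)*(-115) = 268418 + (7 - 144)*(-115) = 268418 - 137*(-115) = 268418 + 15755 = 284173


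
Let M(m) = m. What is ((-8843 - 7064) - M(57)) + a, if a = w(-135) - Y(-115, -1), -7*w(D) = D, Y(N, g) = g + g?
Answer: -111599/7 ≈ -15943.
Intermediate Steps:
Y(N, g) = 2*g
w(D) = -D/7
a = 149/7 (a = -⅐*(-135) - 2*(-1) = 135/7 - 1*(-2) = 135/7 + 2 = 149/7 ≈ 21.286)
((-8843 - 7064) - M(57)) + a = ((-8843 - 7064) - 1*57) + 149/7 = (-15907 - 57) + 149/7 = -15964 + 149/7 = -111599/7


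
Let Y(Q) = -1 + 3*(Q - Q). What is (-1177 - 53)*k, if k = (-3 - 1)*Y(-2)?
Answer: -4920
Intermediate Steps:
Y(Q) = -1 (Y(Q) = -1 + 3*0 = -1 + 0 = -1)
k = 4 (k = (-3 - 1)*(-1) = -4*(-1) = 4)
(-1177 - 53)*k = (-1177 - 53)*4 = -1230*4 = -4920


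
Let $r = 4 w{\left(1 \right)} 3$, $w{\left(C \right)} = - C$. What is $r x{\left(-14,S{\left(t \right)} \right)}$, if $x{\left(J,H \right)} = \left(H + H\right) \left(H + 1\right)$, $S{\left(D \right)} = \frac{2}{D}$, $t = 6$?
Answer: $- \frac{32}{3} \approx -10.667$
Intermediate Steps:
$x{\left(J,H \right)} = 2 H \left(1 + H\right)$
$r = -12$ ($r = 4 \left(\left(-1\right) 1\right) 3 = 4 \left(-1\right) 3 = \left(-4\right) 3 = -12$)
$r x{\left(-14,S{\left(t \right)} \right)} = - 12 \cdot 2 \cdot \frac{2}{6} \left(1 + \frac{2}{6}\right) = - 12 \cdot 2 \cdot 2 \cdot \frac{1}{6} \left(1 + 2 \cdot \frac{1}{6}\right) = - 12 \cdot 2 \cdot \frac{1}{3} \left(1 + \frac{1}{3}\right) = - 12 \cdot 2 \cdot \frac{1}{3} \cdot \frac{4}{3} = \left(-12\right) \frac{8}{9} = - \frac{32}{3}$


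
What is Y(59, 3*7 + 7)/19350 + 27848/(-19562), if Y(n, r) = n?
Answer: -268852321/189262350 ≈ -1.4205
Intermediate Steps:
Y(59, 3*7 + 7)/19350 + 27848/(-19562) = 59/19350 + 27848/(-19562) = 59*(1/19350) + 27848*(-1/19562) = 59/19350 - 13924/9781 = -268852321/189262350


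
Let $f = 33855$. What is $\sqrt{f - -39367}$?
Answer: $\sqrt{73222} \approx 270.6$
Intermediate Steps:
$\sqrt{f - -39367} = \sqrt{33855 - -39367} = \sqrt{33855 + 39367} = \sqrt{73222}$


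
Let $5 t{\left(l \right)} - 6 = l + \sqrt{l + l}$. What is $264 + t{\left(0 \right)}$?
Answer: $\frac{1326}{5} \approx 265.2$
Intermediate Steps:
$t{\left(l \right)} = \frac{6}{5} + \frac{l}{5} + \frac{\sqrt{2} \sqrt{l}}{5}$ ($t{\left(l \right)} = \frac{6}{5} + \frac{l + \sqrt{l + l}}{5} = \frac{6}{5} + \frac{l + \sqrt{2 l}}{5} = \frac{6}{5} + \frac{l + \sqrt{2} \sqrt{l}}{5} = \frac{6}{5} + \left(\frac{l}{5} + \frac{\sqrt{2} \sqrt{l}}{5}\right) = \frac{6}{5} + \frac{l}{5} + \frac{\sqrt{2} \sqrt{l}}{5}$)
$264 + t{\left(0 \right)} = 264 + \left(\frac{6}{5} + \frac{1}{5} \cdot 0 + \frac{\sqrt{2} \sqrt{0}}{5}\right) = 264 + \left(\frac{6}{5} + 0 + \frac{1}{5} \sqrt{2} \cdot 0\right) = 264 + \left(\frac{6}{5} + 0 + 0\right) = 264 + \frac{6}{5} = \frac{1326}{5}$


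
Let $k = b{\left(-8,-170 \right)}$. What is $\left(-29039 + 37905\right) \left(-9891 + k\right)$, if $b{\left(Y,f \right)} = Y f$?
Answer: $-75635846$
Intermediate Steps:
$k = 1360$ ($k = \left(-8\right) \left(-170\right) = 1360$)
$\left(-29039 + 37905\right) \left(-9891 + k\right) = \left(-29039 + 37905\right) \left(-9891 + 1360\right) = 8866 \left(-8531\right) = -75635846$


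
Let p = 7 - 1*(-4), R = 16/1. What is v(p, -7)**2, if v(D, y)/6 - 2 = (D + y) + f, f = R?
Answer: 17424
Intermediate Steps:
R = 16 (R = 16*1 = 16)
f = 16
p = 11 (p = 7 + 4 = 11)
v(D, y) = 108 + 6*D + 6*y (v(D, y) = 12 + 6*((D + y) + 16) = 12 + 6*(16 + D + y) = 12 + (96 + 6*D + 6*y) = 108 + 6*D + 6*y)
v(p, -7)**2 = (108 + 6*11 + 6*(-7))**2 = (108 + 66 - 42)**2 = 132**2 = 17424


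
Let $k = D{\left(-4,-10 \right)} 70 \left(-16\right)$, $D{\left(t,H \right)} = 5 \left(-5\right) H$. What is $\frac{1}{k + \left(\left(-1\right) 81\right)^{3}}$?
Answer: $- \frac{1}{811441} \approx -1.2324 \cdot 10^{-6}$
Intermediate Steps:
$D{\left(t,H \right)} = - 25 H$
$k = -280000$ ($k = \left(-25\right) \left(-10\right) 70 \left(-16\right) = 250 \cdot 70 \left(-16\right) = 17500 \left(-16\right) = -280000$)
$\frac{1}{k + \left(\left(-1\right) 81\right)^{3}} = \frac{1}{-280000 + \left(\left(-1\right) 81\right)^{3}} = \frac{1}{-280000 + \left(-81\right)^{3}} = \frac{1}{-280000 - 531441} = \frac{1}{-811441} = - \frac{1}{811441}$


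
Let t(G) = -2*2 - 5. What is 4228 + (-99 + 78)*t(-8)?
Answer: 4417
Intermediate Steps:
t(G) = -9 (t(G) = -4 - 5 = -9)
4228 + (-99 + 78)*t(-8) = 4228 + (-99 + 78)*(-9) = 4228 - 21*(-9) = 4228 + 189 = 4417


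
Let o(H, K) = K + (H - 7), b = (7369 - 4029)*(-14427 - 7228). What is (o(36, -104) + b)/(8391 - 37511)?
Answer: 1112735/448 ≈ 2483.8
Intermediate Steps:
b = -72327700 (b = 3340*(-21655) = -72327700)
o(H, K) = -7 + H + K (o(H, K) = K + (-7 + H) = -7 + H + K)
(o(36, -104) + b)/(8391 - 37511) = ((-7 + 36 - 104) - 72327700)/(8391 - 37511) = (-75 - 72327700)/(-29120) = -72327775*(-1/29120) = 1112735/448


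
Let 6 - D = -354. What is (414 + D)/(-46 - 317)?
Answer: -258/121 ≈ -2.1322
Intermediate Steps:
D = 360 (D = 6 - 1*(-354) = 6 + 354 = 360)
(414 + D)/(-46 - 317) = (414 + 360)/(-46 - 317) = 774/(-363) = 774*(-1/363) = -258/121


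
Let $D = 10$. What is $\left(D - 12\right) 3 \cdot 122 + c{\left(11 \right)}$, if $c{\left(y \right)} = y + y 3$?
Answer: $-688$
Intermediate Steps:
$c{\left(y \right)} = 4 y$ ($c{\left(y \right)} = y + 3 y = 4 y$)
$\left(D - 12\right) 3 \cdot 122 + c{\left(11 \right)} = \left(10 - 12\right) 3 \cdot 122 + 4 \cdot 11 = \left(10 - 12\right) 3 \cdot 122 + 44 = \left(-2\right) 3 \cdot 122 + 44 = \left(-6\right) 122 + 44 = -732 + 44 = -688$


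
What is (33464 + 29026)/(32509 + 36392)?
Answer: 20830/22967 ≈ 0.90695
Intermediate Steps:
(33464 + 29026)/(32509 + 36392) = 62490/68901 = 62490*(1/68901) = 20830/22967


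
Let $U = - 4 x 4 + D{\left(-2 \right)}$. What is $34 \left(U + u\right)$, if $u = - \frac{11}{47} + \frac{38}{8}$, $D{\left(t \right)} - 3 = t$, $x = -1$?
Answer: $\frac{68765}{94} \approx 731.54$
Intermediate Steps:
$D{\left(t \right)} = 3 + t$
$u = \frac{849}{188}$ ($u = \left(-11\right) \frac{1}{47} + 38 \cdot \frac{1}{8} = - \frac{11}{47} + \frac{19}{4} = \frac{849}{188} \approx 4.516$)
$U = 17$ ($U = \left(-4\right) \left(-1\right) 4 + \left(3 - 2\right) = 4 \cdot 4 + 1 = 16 + 1 = 17$)
$34 \left(U + u\right) = 34 \left(17 + \frac{849}{188}\right) = 34 \cdot \frac{4045}{188} = \frac{68765}{94}$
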